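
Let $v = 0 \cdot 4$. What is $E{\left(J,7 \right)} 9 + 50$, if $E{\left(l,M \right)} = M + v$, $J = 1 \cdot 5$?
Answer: $113$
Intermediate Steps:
$J = 5$
$v = 0$
$E{\left(l,M \right)} = M$ ($E{\left(l,M \right)} = M + 0 = M$)
$E{\left(J,7 \right)} 9 + 50 = 7 \cdot 9 + 50 = 63 + 50 = 113$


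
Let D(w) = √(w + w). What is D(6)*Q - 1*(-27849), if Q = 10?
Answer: 27849 + 20*√3 ≈ 27884.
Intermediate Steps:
D(w) = √2*√w (D(w) = √(2*w) = √2*√w)
D(6)*Q - 1*(-27849) = (√2*√6)*10 - 1*(-27849) = (2*√3)*10 + 27849 = 20*√3 + 27849 = 27849 + 20*√3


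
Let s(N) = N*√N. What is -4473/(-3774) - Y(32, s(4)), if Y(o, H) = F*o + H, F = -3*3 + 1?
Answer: 313475/1258 ≈ 249.19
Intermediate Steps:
F = -8 (F = -9 + 1 = -8)
s(N) = N^(3/2)
Y(o, H) = H - 8*o (Y(o, H) = -8*o + H = H - 8*o)
-4473/(-3774) - Y(32, s(4)) = -4473/(-3774) - (4^(3/2) - 8*32) = -4473*(-1/3774) - (8 - 256) = 1491/1258 - 1*(-248) = 1491/1258 + 248 = 313475/1258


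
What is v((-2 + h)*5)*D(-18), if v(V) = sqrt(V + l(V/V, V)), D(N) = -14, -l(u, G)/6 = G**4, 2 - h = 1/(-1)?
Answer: -14*I*sqrt(3745) ≈ -856.75*I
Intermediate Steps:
h = 3 (h = 2 - 1/(-1) = 2 - 1*(-1) = 2 + 1 = 3)
l(u, G) = -6*G**4
v(V) = sqrt(V - 6*V**4)
v((-2 + h)*5)*D(-18) = sqrt((-2 + 3)*5 - 6*625*(-2 + 3)**4)*(-14) = sqrt(1*5 - 6*(1*5)**4)*(-14) = sqrt(5 - 6*5**4)*(-14) = sqrt(5 - 6*625)*(-14) = sqrt(5 - 3750)*(-14) = sqrt(-3745)*(-14) = (I*sqrt(3745))*(-14) = -14*I*sqrt(3745)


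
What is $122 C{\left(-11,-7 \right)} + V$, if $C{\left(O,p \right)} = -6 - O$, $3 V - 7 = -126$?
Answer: $\frac{1711}{3} \approx 570.33$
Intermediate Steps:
$V = - \frac{119}{3}$ ($V = \frac{7}{3} + \frac{1}{3} \left(-126\right) = \frac{7}{3} - 42 = - \frac{119}{3} \approx -39.667$)
$122 C{\left(-11,-7 \right)} + V = 122 \left(-6 - -11\right) - \frac{119}{3} = 122 \left(-6 + 11\right) - \frac{119}{3} = 122 \cdot 5 - \frac{119}{3} = 610 - \frac{119}{3} = \frac{1711}{3}$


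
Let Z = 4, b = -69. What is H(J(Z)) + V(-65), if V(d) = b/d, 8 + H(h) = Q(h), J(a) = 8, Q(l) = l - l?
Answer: -451/65 ≈ -6.9385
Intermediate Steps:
Q(l) = 0
H(h) = -8 (H(h) = -8 + 0 = -8)
V(d) = -69/d
H(J(Z)) + V(-65) = -8 - 69/(-65) = -8 - 69*(-1/65) = -8 + 69/65 = -451/65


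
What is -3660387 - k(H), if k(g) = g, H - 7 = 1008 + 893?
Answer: -3662295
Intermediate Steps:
H = 1908 (H = 7 + (1008 + 893) = 7 + 1901 = 1908)
-3660387 - k(H) = -3660387 - 1*1908 = -3660387 - 1908 = -3662295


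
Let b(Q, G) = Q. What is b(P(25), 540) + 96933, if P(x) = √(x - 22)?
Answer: 96933 + √3 ≈ 96935.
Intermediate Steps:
P(x) = √(-22 + x)
b(P(25), 540) + 96933 = √(-22 + 25) + 96933 = √3 + 96933 = 96933 + √3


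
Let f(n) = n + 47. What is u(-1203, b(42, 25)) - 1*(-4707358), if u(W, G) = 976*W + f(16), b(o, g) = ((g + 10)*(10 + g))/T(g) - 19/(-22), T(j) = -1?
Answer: 3533293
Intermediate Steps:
f(n) = 47 + n
b(o, g) = 19/22 - (10 + g)² (b(o, g) = ((g + 10)*(10 + g))/(-1) - 19/(-22) = ((10 + g)*(10 + g))*(-1) - 19*(-1/22) = (10 + g)²*(-1) + 19/22 = -(10 + g)² + 19/22 = 19/22 - (10 + g)²)
u(W, G) = 63 + 976*W (u(W, G) = 976*W + (47 + 16) = 976*W + 63 = 63 + 976*W)
u(-1203, b(42, 25)) - 1*(-4707358) = (63 + 976*(-1203)) - 1*(-4707358) = (63 - 1174128) + 4707358 = -1174065 + 4707358 = 3533293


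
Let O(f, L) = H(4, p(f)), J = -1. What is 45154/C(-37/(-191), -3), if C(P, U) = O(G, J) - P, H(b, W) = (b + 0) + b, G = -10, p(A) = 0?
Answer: 8624414/1491 ≈ 5784.3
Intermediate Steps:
H(b, W) = 2*b (H(b, W) = b + b = 2*b)
O(f, L) = 8 (O(f, L) = 2*4 = 8)
C(P, U) = 8 - P
45154/C(-37/(-191), -3) = 45154/(8 - (-37)/(-191)) = 45154/(8 - (-37)*(-1)/191) = 45154/(8 - 1*37/191) = 45154/(8 - 37/191) = 45154/(1491/191) = 45154*(191/1491) = 8624414/1491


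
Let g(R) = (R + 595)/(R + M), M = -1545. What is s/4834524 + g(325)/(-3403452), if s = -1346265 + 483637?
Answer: -7462102921463/41820762207822 ≈ -0.17843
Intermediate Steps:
s = -862628
g(R) = (595 + R)/(-1545 + R) (g(R) = (R + 595)/(R - 1545) = (595 + R)/(-1545 + R))
s/4834524 + g(325)/(-3403452) = -862628/4834524 + ((595 + 325)/(-1545 + 325))/(-3403452) = -862628*1/4834524 + (920/(-1220))*(-1/3403452) = -215657/1208631 - 1/1220*920*(-1/3403452) = -215657/1208631 - 46/61*(-1/3403452) = -215657/1208631 + 23/103805286 = -7462102921463/41820762207822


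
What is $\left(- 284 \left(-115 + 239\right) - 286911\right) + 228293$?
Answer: $-93834$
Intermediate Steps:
$\left(- 284 \left(-115 + 239\right) - 286911\right) + 228293 = \left(\left(-284\right) 124 - 286911\right) + 228293 = \left(-35216 - 286911\right) + 228293 = -322127 + 228293 = -93834$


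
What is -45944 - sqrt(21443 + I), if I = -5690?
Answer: -45944 - sqrt(15753) ≈ -46070.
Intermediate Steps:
-45944 - sqrt(21443 + I) = -45944 - sqrt(21443 - 5690) = -45944 - sqrt(15753)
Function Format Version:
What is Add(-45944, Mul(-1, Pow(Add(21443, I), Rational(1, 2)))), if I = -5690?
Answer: Add(-45944, Mul(-1, Pow(15753, Rational(1, 2)))) ≈ -46070.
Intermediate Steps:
Add(-45944, Mul(-1, Pow(Add(21443, I), Rational(1, 2)))) = Add(-45944, Mul(-1, Pow(Add(21443, -5690), Rational(1, 2)))) = Add(-45944, Mul(-1, Pow(15753, Rational(1, 2))))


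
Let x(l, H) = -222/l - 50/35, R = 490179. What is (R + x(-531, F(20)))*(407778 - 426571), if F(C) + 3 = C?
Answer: -11413562631497/1239 ≈ -9.2119e+9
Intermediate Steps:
F(C) = -3 + C
x(l, H) = -10/7 - 222/l (x(l, H) = -222/l - 50*1/35 = -222/l - 10/7 = -10/7 - 222/l)
(R + x(-531, F(20)))*(407778 - 426571) = (490179 + (-10/7 - 222/(-531)))*(407778 - 426571) = (490179 + (-10/7 - 222*(-1/531)))*(-18793) = (490179 + (-10/7 + 74/177))*(-18793) = (490179 - 1252/1239)*(-18793) = (607330529/1239)*(-18793) = -11413562631497/1239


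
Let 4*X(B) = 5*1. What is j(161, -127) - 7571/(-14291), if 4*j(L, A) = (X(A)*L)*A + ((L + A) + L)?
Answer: -1449772269/228656 ≈ -6340.4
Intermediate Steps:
X(B) = 5/4 (X(B) = (5*1)/4 = (¼)*5 = 5/4)
j(L, A) = L/2 + A/4 + 5*A*L/16 (j(L, A) = ((5*L/4)*A + ((L + A) + L))/4 = (5*A*L/4 + ((A + L) + L))/4 = (5*A*L/4 + (A + 2*L))/4 = (A + 2*L + 5*A*L/4)/4 = L/2 + A/4 + 5*A*L/16)
j(161, -127) - 7571/(-14291) = ((½)*161 + (¼)*(-127) + (5/16)*(-127)*161) - 7571/(-14291) = (161/2 - 127/4 - 102235/16) - 7571*(-1)/14291 = -101455/16 - 1*(-7571/14291) = -101455/16 + 7571/14291 = -1449772269/228656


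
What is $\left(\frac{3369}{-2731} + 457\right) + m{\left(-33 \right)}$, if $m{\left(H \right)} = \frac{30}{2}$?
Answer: $\frac{1285663}{2731} \approx 470.77$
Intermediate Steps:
$m{\left(H \right)} = 15$ ($m{\left(H \right)} = 30 \cdot \frac{1}{2} = 15$)
$\left(\frac{3369}{-2731} + 457\right) + m{\left(-33 \right)} = \left(\frac{3369}{-2731} + 457\right) + 15 = \left(3369 \left(- \frac{1}{2731}\right) + 457\right) + 15 = \left(- \frac{3369}{2731} + 457\right) + 15 = \frac{1244698}{2731} + 15 = \frac{1285663}{2731}$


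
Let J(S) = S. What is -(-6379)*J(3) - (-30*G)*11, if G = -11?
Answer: 15507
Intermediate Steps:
-(-6379)*J(3) - (-30*G)*11 = -(-6379)*3 - (-30*(-11))*11 = -1*(-19137) - 330*11 = 19137 - 1*3630 = 19137 - 3630 = 15507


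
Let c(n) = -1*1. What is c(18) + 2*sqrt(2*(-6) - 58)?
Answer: -1 + 2*I*sqrt(70) ≈ -1.0 + 16.733*I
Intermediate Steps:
c(n) = -1
c(18) + 2*sqrt(2*(-6) - 58) = -1 + 2*sqrt(2*(-6) - 58) = -1 + 2*sqrt(-12 - 58) = -1 + 2*sqrt(-70) = -1 + 2*(I*sqrt(70)) = -1 + 2*I*sqrt(70)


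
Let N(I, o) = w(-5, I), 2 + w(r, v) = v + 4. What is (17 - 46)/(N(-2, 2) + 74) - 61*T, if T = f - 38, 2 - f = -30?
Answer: 27055/74 ≈ 365.61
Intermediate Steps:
f = 32 (f = 2 - 1*(-30) = 2 + 30 = 32)
w(r, v) = 2 + v (w(r, v) = -2 + (v + 4) = -2 + (4 + v) = 2 + v)
N(I, o) = 2 + I
T = -6 (T = 32 - 38 = -6)
(17 - 46)/(N(-2, 2) + 74) - 61*T = (17 - 46)/((2 - 2) + 74) - 61*(-6) = -29/(0 + 74) + 366 = -29/74 + 366 = 27055/74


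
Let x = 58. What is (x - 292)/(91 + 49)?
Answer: -117/70 ≈ -1.6714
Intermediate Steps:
(x - 292)/(91 + 49) = (58 - 292)/(91 + 49) = -234/140 = -234*1/140 = -117/70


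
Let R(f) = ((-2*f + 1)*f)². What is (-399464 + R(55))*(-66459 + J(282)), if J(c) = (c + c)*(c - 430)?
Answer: -5328631851291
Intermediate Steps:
J(c) = 2*c*(-430 + c) (J(c) = (2*c)*(-430 + c) = 2*c*(-430 + c))
R(f) = f²*(1 - 2*f)² (R(f) = ((1 - 2*f)*f)² = (f*(1 - 2*f))² = f²*(1 - 2*f)²)
(-399464 + R(55))*(-66459 + J(282)) = (-399464 + 55²*(-1 + 2*55)²)*(-66459 + 2*282*(-430 + 282)) = (-399464 + 3025*(-1 + 110)²)*(-66459 + 2*282*(-148)) = (-399464 + 3025*109²)*(-66459 - 83472) = (-399464 + 3025*11881)*(-149931) = (-399464 + 35940025)*(-149931) = 35540561*(-149931) = -5328631851291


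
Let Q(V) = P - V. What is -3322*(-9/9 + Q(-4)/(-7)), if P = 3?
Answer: 6644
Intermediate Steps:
Q(V) = 3 - V
-3322*(-9/9 + Q(-4)/(-7)) = -3322*(-9/9 + (3 - 1*(-4))/(-7)) = -3322*(-9*1/9 + (3 + 4)*(-1/7)) = -3322*(-1 + 7*(-1/7)) = -3322*(-1 - 1) = -3322*(-2) = 6644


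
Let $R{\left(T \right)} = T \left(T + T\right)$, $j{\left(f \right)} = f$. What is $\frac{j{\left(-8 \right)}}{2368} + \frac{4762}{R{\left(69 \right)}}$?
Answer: $\frac{700015}{1409256} \approx 0.49673$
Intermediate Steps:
$R{\left(T \right)} = 2 T^{2}$ ($R{\left(T \right)} = T 2 T = 2 T^{2}$)
$\frac{j{\left(-8 \right)}}{2368} + \frac{4762}{R{\left(69 \right)}} = - \frac{8}{2368} + \frac{4762}{2 \cdot 69^{2}} = \left(-8\right) \frac{1}{2368} + \frac{4762}{2 \cdot 4761} = - \frac{1}{296} + \frac{4762}{9522} = - \frac{1}{296} + 4762 \cdot \frac{1}{9522} = - \frac{1}{296} + \frac{2381}{4761} = \frac{700015}{1409256}$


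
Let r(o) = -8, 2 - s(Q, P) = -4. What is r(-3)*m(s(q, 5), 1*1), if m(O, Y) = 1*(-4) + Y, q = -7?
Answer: 24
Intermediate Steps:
s(Q, P) = 6 (s(Q, P) = 2 - 1*(-4) = 2 + 4 = 6)
m(O, Y) = -4 + Y
r(-3)*m(s(q, 5), 1*1) = -8*(-4 + 1*1) = -8*(-4 + 1) = -8*(-3) = 24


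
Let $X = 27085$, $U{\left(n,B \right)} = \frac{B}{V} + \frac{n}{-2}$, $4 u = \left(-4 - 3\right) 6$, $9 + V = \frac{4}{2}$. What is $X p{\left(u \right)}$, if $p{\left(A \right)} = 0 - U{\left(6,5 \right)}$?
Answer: $\frac{704210}{7} \approx 1.006 \cdot 10^{5}$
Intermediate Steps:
$V = -7$ ($V = -9 + \frac{4}{2} = -9 + 4 \cdot \frac{1}{2} = -9 + 2 = -7$)
$u = - \frac{21}{2}$ ($u = \frac{\left(-4 - 3\right) 6}{4} = \frac{\left(-7\right) 6}{4} = \frac{1}{4} \left(-42\right) = - \frac{21}{2} \approx -10.5$)
$U{\left(n,B \right)} = - \frac{n}{2} - \frac{B}{7}$ ($U{\left(n,B \right)} = \frac{B}{-7} + \frac{n}{-2} = B \left(- \frac{1}{7}\right) + n \left(- \frac{1}{2}\right) = - \frac{B}{7} - \frac{n}{2} = - \frac{n}{2} - \frac{B}{7}$)
$p{\left(A \right)} = \frac{26}{7}$ ($p{\left(A \right)} = 0 - \left(\left(- \frac{1}{2}\right) 6 - \frac{5}{7}\right) = 0 - \left(-3 - \frac{5}{7}\right) = 0 - - \frac{26}{7} = 0 + \frac{26}{7} = \frac{26}{7}$)
$X p{\left(u \right)} = 27085 \cdot \frac{26}{7} = \frac{704210}{7}$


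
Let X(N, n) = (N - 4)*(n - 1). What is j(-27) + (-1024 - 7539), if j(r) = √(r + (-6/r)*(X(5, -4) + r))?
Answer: -8563 + I*√307/3 ≈ -8563.0 + 5.8405*I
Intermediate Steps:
X(N, n) = (-1 + n)*(-4 + N) (X(N, n) = (-4 + N)*(-1 + n) = (-1 + n)*(-4 + N))
j(r) = √(r - 6*(-5 + r)/r) (j(r) = √(r + (-6/r)*((4 - 1*5 - 4*(-4) + 5*(-4)) + r)) = √(r + (-6/r)*((4 - 5 + 16 - 20) + r)) = √(r + (-6/r)*(-5 + r)) = √(r - 6*(-5 + r)/r))
j(-27) + (-1024 - 7539) = √(-6 - 27 + 30/(-27)) + (-1024 - 7539) = √(-6 - 27 + 30*(-1/27)) - 8563 = √(-6 - 27 - 10/9) - 8563 = √(-307/9) - 8563 = I*√307/3 - 8563 = -8563 + I*√307/3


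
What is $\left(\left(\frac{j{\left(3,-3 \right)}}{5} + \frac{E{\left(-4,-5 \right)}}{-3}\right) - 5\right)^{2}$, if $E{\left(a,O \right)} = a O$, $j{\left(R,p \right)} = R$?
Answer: $\frac{27556}{225} \approx 122.47$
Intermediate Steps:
$E{\left(a,O \right)} = O a$
$\left(\left(\frac{j{\left(3,-3 \right)}}{5} + \frac{E{\left(-4,-5 \right)}}{-3}\right) - 5\right)^{2} = \left(\left(\frac{3}{5} + \frac{\left(-5\right) \left(-4\right)}{-3}\right) - 5\right)^{2} = \left(\left(3 \cdot \frac{1}{5} + 20 \left(- \frac{1}{3}\right)\right) - 5\right)^{2} = \left(\left(\frac{3}{5} - \frac{20}{3}\right) - 5\right)^{2} = \left(- \frac{91}{15} - 5\right)^{2} = \left(- \frac{166}{15}\right)^{2} = \frac{27556}{225}$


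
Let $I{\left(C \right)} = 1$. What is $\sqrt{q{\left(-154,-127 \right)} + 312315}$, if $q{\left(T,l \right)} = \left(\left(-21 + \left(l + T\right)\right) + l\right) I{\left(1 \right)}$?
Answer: $3 \sqrt{34654} \approx 558.47$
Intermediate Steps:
$q{\left(T,l \right)} = -21 + T + 2 l$ ($q{\left(T,l \right)} = \left(\left(-21 + \left(l + T\right)\right) + l\right) 1 = \left(\left(-21 + \left(T + l\right)\right) + l\right) 1 = \left(\left(-21 + T + l\right) + l\right) 1 = \left(-21 + T + 2 l\right) 1 = -21 + T + 2 l$)
$\sqrt{q{\left(-154,-127 \right)} + 312315} = \sqrt{\left(-21 - 154 + 2 \left(-127\right)\right) + 312315} = \sqrt{\left(-21 - 154 - 254\right) + 312315} = \sqrt{-429 + 312315} = \sqrt{311886} = 3 \sqrt{34654}$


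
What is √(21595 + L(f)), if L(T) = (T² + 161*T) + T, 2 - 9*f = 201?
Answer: √1498654/9 ≈ 136.02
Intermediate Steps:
f = -199/9 (f = 2/9 - ⅑*201 = 2/9 - 67/3 = -199/9 ≈ -22.111)
L(T) = T² + 162*T
√(21595 + L(f)) = √(21595 - 199*(162 - 199/9)/9) = √(21595 - 199/9*1259/9) = √(21595 - 250541/81) = √(1498654/81) = √1498654/9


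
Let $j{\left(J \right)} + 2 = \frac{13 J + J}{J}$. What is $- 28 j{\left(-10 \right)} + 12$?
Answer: $-324$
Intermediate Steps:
$j{\left(J \right)} = 12$ ($j{\left(J \right)} = -2 + \frac{13 J + J}{J} = -2 + \frac{14 J}{J} = -2 + 14 = 12$)
$- 28 j{\left(-10 \right)} + 12 = \left(-28\right) 12 + 12 = -336 + 12 = -324$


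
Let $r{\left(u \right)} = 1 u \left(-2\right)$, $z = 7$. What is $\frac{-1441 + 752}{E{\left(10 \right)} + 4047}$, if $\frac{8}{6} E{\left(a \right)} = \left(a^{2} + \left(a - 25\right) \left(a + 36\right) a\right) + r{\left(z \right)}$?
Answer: $\frac{1378}{2127} \approx 0.64786$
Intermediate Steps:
$r{\left(u \right)} = - 2 u$ ($r{\left(u \right)} = u \left(-2\right) = - 2 u$)
$E{\left(a \right)} = - \frac{21}{2} + \frac{3 a^{2}}{4} + \frac{3 a \left(-25 + a\right) \left(36 + a\right)}{4}$ ($E{\left(a \right)} = \frac{3 \left(\left(a^{2} + \left(a - 25\right) \left(a + 36\right) a\right) - 14\right)}{4} = \frac{3 \left(\left(a^{2} + \left(-25 + a\right) \left(36 + a\right) a\right) - 14\right)}{4} = \frac{3 \left(\left(a^{2} + a \left(-25 + a\right) \left(36 + a\right)\right) - 14\right)}{4} = \frac{3 \left(-14 + a^{2} + a \left(-25 + a\right) \left(36 + a\right)\right)}{4} = - \frac{21}{2} + \frac{3 a^{2}}{4} + \frac{3 a \left(-25 + a\right) \left(36 + a\right)}{4}$)
$\frac{-1441 + 752}{E{\left(10 \right)} + 4047} = \frac{-1441 + 752}{\left(- \frac{21}{2} - 6750 + 9 \cdot 10^{2} + \frac{3 \cdot 10^{3}}{4}\right) + 4047} = - \frac{689}{\left(- \frac{21}{2} - 6750 + 9 \cdot 100 + \frac{3}{4} \cdot 1000\right) + 4047} = - \frac{689}{\left(- \frac{21}{2} - 6750 + 900 + 750\right) + 4047} = - \frac{689}{- \frac{10221}{2} + 4047} = - \frac{689}{- \frac{2127}{2}} = \left(-689\right) \left(- \frac{2}{2127}\right) = \frac{1378}{2127}$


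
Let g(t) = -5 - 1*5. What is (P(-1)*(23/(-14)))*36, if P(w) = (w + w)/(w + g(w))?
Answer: -828/77 ≈ -10.753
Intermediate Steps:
g(t) = -10 (g(t) = -5 - 5 = -10)
P(w) = 2*w/(-10 + w) (P(w) = (w + w)/(w - 10) = (2*w)/(-10 + w) = 2*w/(-10 + w))
(P(-1)*(23/(-14)))*36 = ((2*(-1)/(-10 - 1))*(23/(-14)))*36 = ((2*(-1)/(-11))*(23*(-1/14)))*36 = ((2*(-1)*(-1/11))*(-23/14))*36 = ((2/11)*(-23/14))*36 = -23/77*36 = -828/77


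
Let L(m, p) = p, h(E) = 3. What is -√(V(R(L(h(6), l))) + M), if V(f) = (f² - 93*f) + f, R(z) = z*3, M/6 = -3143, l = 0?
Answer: -I*√18858 ≈ -137.32*I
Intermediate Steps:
M = -18858 (M = 6*(-3143) = -18858)
R(z) = 3*z
V(f) = f² - 92*f
-√(V(R(L(h(6), l))) + M) = -√((3*0)*(-92 + 3*0) - 18858) = -√(0*(-92 + 0) - 18858) = -√(0*(-92) - 18858) = -√(0 - 18858) = -√(-18858) = -I*√18858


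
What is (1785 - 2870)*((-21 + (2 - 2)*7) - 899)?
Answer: 998200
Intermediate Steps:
(1785 - 2870)*((-21 + (2 - 2)*7) - 899) = -1085*((-21 + 0*7) - 899) = -1085*((-21 + 0) - 899) = -1085*(-21 - 899) = -1085*(-920) = 998200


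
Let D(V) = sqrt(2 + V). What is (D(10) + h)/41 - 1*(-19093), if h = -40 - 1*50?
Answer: 782723/41 + 2*sqrt(3)/41 ≈ 19091.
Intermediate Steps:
h = -90 (h = -40 - 50 = -90)
(D(10) + h)/41 - 1*(-19093) = (sqrt(2 + 10) - 90)/41 - 1*(-19093) = (sqrt(12) - 90)/41 + 19093 = (2*sqrt(3) - 90)/41 + 19093 = (-90 + 2*sqrt(3))/41 + 19093 = (-90/41 + 2*sqrt(3)/41) + 19093 = 782723/41 + 2*sqrt(3)/41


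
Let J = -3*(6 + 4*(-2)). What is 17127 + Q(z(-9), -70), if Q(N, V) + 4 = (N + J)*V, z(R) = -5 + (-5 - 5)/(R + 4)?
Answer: 16913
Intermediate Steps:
J = 6 (J = -3*(6 - 8) = -3*(-2) = 6)
z(R) = -5 - 10/(4 + R)
Q(N, V) = -4 + V*(6 + N) (Q(N, V) = -4 + (N + 6)*V = -4 + (6 + N)*V = -4 + V*(6 + N))
17127 + Q(z(-9), -70) = 17127 + (-4 + 6*(-70) + (5*(-6 - 1*(-9))/(4 - 9))*(-70)) = 17127 + (-4 - 420 + (5*(-6 + 9)/(-5))*(-70)) = 17127 + (-4 - 420 + (5*(-1/5)*3)*(-70)) = 17127 + (-4 - 420 - 3*(-70)) = 17127 + (-4 - 420 + 210) = 17127 - 214 = 16913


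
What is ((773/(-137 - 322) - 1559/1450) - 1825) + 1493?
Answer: -222799031/665550 ≈ -334.76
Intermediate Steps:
((773/(-137 - 322) - 1559/1450) - 1825) + 1493 = ((773/(-459) - 1559*1/1450) - 1825) + 1493 = ((773*(-1/459) - 1559/1450) - 1825) + 1493 = ((-773/459 - 1559/1450) - 1825) + 1493 = (-1836431/665550 - 1825) + 1493 = -1216465181/665550 + 1493 = -222799031/665550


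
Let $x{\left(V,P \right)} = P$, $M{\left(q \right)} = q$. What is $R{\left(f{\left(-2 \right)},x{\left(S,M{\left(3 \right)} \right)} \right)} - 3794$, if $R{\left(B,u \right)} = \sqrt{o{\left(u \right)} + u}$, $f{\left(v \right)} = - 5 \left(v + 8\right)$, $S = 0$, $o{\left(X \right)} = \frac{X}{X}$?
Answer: $-3792$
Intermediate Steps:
$o{\left(X \right)} = 1$
$f{\left(v \right)} = -40 - 5 v$ ($f{\left(v \right)} = - 5 \left(8 + v\right) = -40 - 5 v$)
$R{\left(B,u \right)} = \sqrt{1 + u}$
$R{\left(f{\left(-2 \right)},x{\left(S,M{\left(3 \right)} \right)} \right)} - 3794 = \sqrt{1 + 3} - 3794 = \sqrt{4} - 3794 = 2 - 3794 = -3792$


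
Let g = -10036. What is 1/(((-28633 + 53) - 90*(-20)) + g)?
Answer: -1/36816 ≈ -2.7162e-5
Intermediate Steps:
1/(((-28633 + 53) - 90*(-20)) + g) = 1/(((-28633 + 53) - 90*(-20)) - 10036) = 1/((-28580 + 1800) - 10036) = 1/(-26780 - 10036) = 1/(-36816) = -1/36816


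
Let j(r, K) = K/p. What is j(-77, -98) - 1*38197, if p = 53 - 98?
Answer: -1718767/45 ≈ -38195.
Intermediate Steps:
p = -45
j(r, K) = -K/45 (j(r, K) = K/(-45) = K*(-1/45) = -K/45)
j(-77, -98) - 1*38197 = -1/45*(-98) - 1*38197 = 98/45 - 38197 = -1718767/45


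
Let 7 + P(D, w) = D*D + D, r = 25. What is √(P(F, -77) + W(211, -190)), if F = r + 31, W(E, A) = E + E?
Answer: √3607 ≈ 60.058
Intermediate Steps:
W(E, A) = 2*E
F = 56 (F = 25 + 31 = 56)
P(D, w) = -7 + D + D² (P(D, w) = -7 + (D*D + D) = -7 + (D² + D) = -7 + (D + D²) = -7 + D + D²)
√(P(F, -77) + W(211, -190)) = √((-7 + 56 + 56²) + 2*211) = √((-7 + 56 + 3136) + 422) = √(3185 + 422) = √3607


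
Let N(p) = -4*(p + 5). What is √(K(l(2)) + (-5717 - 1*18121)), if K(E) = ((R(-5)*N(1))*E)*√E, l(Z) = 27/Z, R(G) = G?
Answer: √(-23838 + 2430*√6) ≈ 133.74*I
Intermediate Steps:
N(p) = -20 - 4*p (N(p) = -4*(5 + p) = -20 - 4*p)
K(E) = 120*E^(3/2) (K(E) = ((-5*(-20 - 4*1))*E)*√E = ((-5*(-20 - 4))*E)*√E = ((-5*(-24))*E)*√E = (120*E)*√E = 120*E^(3/2))
√(K(l(2)) + (-5717 - 1*18121)) = √(120*(27/2)^(3/2) + (-5717 - 1*18121)) = √(120*(27*(½))^(3/2) + (-5717 - 18121)) = √(120*(27/2)^(3/2) - 23838) = √(120*(81*√6/4) - 23838) = √(2430*√6 - 23838) = √(-23838 + 2430*√6)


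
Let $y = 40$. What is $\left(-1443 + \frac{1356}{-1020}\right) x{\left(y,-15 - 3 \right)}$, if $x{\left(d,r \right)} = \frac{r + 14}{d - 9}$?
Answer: $\frac{491072}{2635} \approx 186.36$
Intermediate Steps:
$x{\left(d,r \right)} = \frac{14 + r}{-9 + d}$
$\left(-1443 + \frac{1356}{-1020}\right) x{\left(y,-15 - 3 \right)} = \left(-1443 + \frac{1356}{-1020}\right) \frac{14 - 18}{-9 + 40} = \left(-1443 + 1356 \left(- \frac{1}{1020}\right)\right) \frac{14 - 18}{31} = \left(-1443 - \frac{113}{85}\right) \frac{1}{31} \left(-4\right) = \left(- \frac{122768}{85}\right) \left(- \frac{4}{31}\right) = \frac{491072}{2635}$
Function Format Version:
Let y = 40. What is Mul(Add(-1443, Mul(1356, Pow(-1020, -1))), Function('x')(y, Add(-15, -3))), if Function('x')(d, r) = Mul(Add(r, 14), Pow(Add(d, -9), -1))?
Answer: Rational(491072, 2635) ≈ 186.36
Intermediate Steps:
Function('x')(d, r) = Mul(Pow(Add(-9, d), -1), Add(14, r)) (Function('x')(d, r) = Mul(Add(14, r), Pow(Add(-9, d), -1)) = Mul(Pow(Add(-9, d), -1), Add(14, r)))
Mul(Add(-1443, Mul(1356, Pow(-1020, -1))), Function('x')(y, Add(-15, -3))) = Mul(Add(-1443, Mul(1356, Pow(-1020, -1))), Mul(Pow(Add(-9, 40), -1), Add(14, Add(-15, -3)))) = Mul(Add(-1443, Mul(1356, Rational(-1, 1020))), Mul(Pow(31, -1), Add(14, -18))) = Mul(Add(-1443, Rational(-113, 85)), Mul(Rational(1, 31), -4)) = Mul(Rational(-122768, 85), Rational(-4, 31)) = Rational(491072, 2635)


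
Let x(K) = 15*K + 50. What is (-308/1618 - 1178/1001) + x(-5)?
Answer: -21352381/809809 ≈ -26.367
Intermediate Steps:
x(K) = 50 + 15*K
(-308/1618 - 1178/1001) + x(-5) = (-308/1618 - 1178/1001) + (50 + 15*(-5)) = (-308*1/1618 - 1178*1/1001) + (50 - 75) = (-154/809 - 1178/1001) - 25 = -1107156/809809 - 25 = -21352381/809809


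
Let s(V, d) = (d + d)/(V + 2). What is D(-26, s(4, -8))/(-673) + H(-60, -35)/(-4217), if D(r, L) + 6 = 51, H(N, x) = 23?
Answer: -205244/2838041 ≈ -0.072319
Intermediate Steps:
s(V, d) = 2*d/(2 + V) (s(V, d) = (2*d)/(2 + V) = 2*d/(2 + V))
D(r, L) = 45 (D(r, L) = -6 + 51 = 45)
D(-26, s(4, -8))/(-673) + H(-60, -35)/(-4217) = 45/(-673) + 23/(-4217) = 45*(-1/673) + 23*(-1/4217) = -45/673 - 23/4217 = -205244/2838041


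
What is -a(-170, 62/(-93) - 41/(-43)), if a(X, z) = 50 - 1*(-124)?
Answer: -174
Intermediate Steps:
a(X, z) = 174 (a(X, z) = 50 + 124 = 174)
-a(-170, 62/(-93) - 41/(-43)) = -1*174 = -174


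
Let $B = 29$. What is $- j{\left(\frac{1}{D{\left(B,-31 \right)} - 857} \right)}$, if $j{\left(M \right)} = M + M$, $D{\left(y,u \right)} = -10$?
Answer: $\frac{2}{867} \approx 0.0023068$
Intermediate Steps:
$j{\left(M \right)} = 2 M$
$- j{\left(\frac{1}{D{\left(B,-31 \right)} - 857} \right)} = - \frac{2}{-10 - 857} = - \frac{2}{-867} = - \frac{2 \left(-1\right)}{867} = \left(-1\right) \left(- \frac{2}{867}\right) = \frac{2}{867}$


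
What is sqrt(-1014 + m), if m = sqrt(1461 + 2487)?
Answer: sqrt(-1014 + 2*sqrt(987)) ≈ 30.841*I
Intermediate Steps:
m = 2*sqrt(987) (m = sqrt(3948) = 2*sqrt(987) ≈ 62.833)
sqrt(-1014 + m) = sqrt(-1014 + 2*sqrt(987))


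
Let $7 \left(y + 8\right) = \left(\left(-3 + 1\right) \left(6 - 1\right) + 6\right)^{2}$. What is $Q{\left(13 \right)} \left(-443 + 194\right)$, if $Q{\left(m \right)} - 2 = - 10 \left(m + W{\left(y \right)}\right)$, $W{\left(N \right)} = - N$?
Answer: $\frac{322704}{7} \approx 46101.0$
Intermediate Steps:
$y = - \frac{40}{7}$ ($y = -8 + \frac{\left(\left(-3 + 1\right) \left(6 - 1\right) + 6\right)^{2}}{7} = -8 + \frac{\left(\left(-2\right) 5 + 6\right)^{2}}{7} = -8 + \frac{\left(-10 + 6\right)^{2}}{7} = -8 + \frac{\left(-4\right)^{2}}{7} = -8 + \frac{1}{7} \cdot 16 = -8 + \frac{16}{7} = - \frac{40}{7} \approx -5.7143$)
$Q{\left(m \right)} = - \frac{386}{7} - 10 m$ ($Q{\left(m \right)} = 2 - 10 \left(m - - \frac{40}{7}\right) = 2 - 10 \left(m + \frac{40}{7}\right) = 2 - 10 \left(\frac{40}{7} + m\right) = 2 - \left(\frac{400}{7} + 10 m\right) = - \frac{386}{7} - 10 m$)
$Q{\left(13 \right)} \left(-443 + 194\right) = \left(- \frac{386}{7} - 130\right) \left(-443 + 194\right) = \left(- \frac{386}{7} - 130\right) \left(-249\right) = \left(- \frac{1296}{7}\right) \left(-249\right) = \frac{322704}{7}$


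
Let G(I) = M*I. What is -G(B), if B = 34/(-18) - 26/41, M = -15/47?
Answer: -4655/5781 ≈ -0.80522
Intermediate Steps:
M = -15/47 (M = -15*1/47 = -15/47 ≈ -0.31915)
B = -931/369 (B = 34*(-1/18) - 26*1/41 = -17/9 - 26/41 = -931/369 ≈ -2.5230)
G(I) = -15*I/47
-G(B) = -(-15)*(-931)/(47*369) = -1*4655/5781 = -4655/5781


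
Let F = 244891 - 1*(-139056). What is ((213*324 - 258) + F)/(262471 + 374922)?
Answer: 452701/637393 ≈ 0.71024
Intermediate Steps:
F = 383947 (F = 244891 + 139056 = 383947)
((213*324 - 258) + F)/(262471 + 374922) = ((213*324 - 258) + 383947)/(262471 + 374922) = ((69012 - 258) + 383947)/637393 = (68754 + 383947)*(1/637393) = 452701*(1/637393) = 452701/637393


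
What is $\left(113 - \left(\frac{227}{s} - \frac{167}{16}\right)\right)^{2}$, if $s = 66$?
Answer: $\frac{4014362881}{278784} \approx 14400.0$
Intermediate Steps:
$\left(113 - \left(\frac{227}{s} - \frac{167}{16}\right)\right)^{2} = \left(113 - \left(\frac{227}{66} - \frac{167}{16}\right)\right)^{2} = \left(113 - - \frac{3695}{528}\right)^{2} = \left(113 + \frac{3695}{528}\right)^{2} = \left(\frac{63359}{528}\right)^{2} = \frac{4014362881}{278784}$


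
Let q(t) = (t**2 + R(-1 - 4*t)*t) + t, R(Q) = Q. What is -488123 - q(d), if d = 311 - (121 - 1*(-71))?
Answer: -445640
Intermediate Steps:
d = 119 (d = 311 - (121 + 71) = 311 - 1*192 = 311 - 192 = 119)
q(t) = t + t**2 + t*(-1 - 4*t) (q(t) = (t**2 + (-1 - 4*t)*t) + t = (t**2 + t*(-1 - 4*t)) + t = t + t**2 + t*(-1 - 4*t))
-488123 - q(d) = -488123 - (-3)*119**2 = -488123 - (-3)*14161 = -488123 - 1*(-42483) = -488123 + 42483 = -445640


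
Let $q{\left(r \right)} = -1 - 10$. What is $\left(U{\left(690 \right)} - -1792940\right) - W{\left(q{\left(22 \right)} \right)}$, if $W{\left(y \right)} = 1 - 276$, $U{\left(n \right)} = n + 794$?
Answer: $1794699$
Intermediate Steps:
$q{\left(r \right)} = -11$ ($q{\left(r \right)} = -1 - 10 = -11$)
$U{\left(n \right)} = 794 + n$
$W{\left(y \right)} = -275$ ($W{\left(y \right)} = 1 - 276 = -275$)
$\left(U{\left(690 \right)} - -1792940\right) - W{\left(q{\left(22 \right)} \right)} = \left(\left(794 + 690\right) - -1792940\right) - -275 = \left(1484 + 1792940\right) + 275 = 1794424 + 275 = 1794699$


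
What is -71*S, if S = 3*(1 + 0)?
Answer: -213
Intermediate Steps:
S = 3 (S = 3*1 = 3)
-71*S = -71*3 = -213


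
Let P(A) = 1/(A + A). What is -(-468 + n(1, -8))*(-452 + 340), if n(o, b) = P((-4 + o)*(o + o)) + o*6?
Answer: -155260/3 ≈ -51753.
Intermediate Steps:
P(A) = 1/(2*A)
n(o, b) = 6*o + 1/(4*o*(-4 + o)) (n(o, b) = 1/(2*(((-4 + o)*(o + o)))) + o*6 = 1/(2*(((-4 + o)*(2*o)))) + 6*o = 1/(2*((2*o*(-4 + o)))) + 6*o = (1/(2*o*(-4 + o)))/2 + 6*o = 1/(4*o*(-4 + o)) + 6*o = 6*o + 1/(4*o*(-4 + o)))
-(-468 + n(1, -8))*(-452 + 340) = -(-468 + (¼)*(1 + 24*1²*(-4 + 1))/(1*(-4 + 1)))*(-452 + 340) = -(-468 + (¼)*1*(1 + 24*1*(-3))/(-3))*(-112) = -(-468 + (¼)*1*(-⅓)*(1 - 72))*(-112) = -(-468 + (¼)*1*(-⅓)*(-71))*(-112) = -(-468 + 71/12)*(-112) = -(-5545)*(-112)/12 = -1*155260/3 = -155260/3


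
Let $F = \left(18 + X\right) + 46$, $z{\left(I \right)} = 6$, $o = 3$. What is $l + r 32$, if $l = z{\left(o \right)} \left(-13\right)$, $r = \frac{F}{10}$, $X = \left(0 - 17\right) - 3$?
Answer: $\frac{314}{5} \approx 62.8$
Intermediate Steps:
$X = -20$ ($X = -17 - 3 = -20$)
$F = 44$ ($F = \left(18 - 20\right) + 46 = -2 + 46 = 44$)
$r = \frac{22}{5}$ ($r = \frac{44}{10} = 44 \cdot \frac{1}{10} = \frac{22}{5} \approx 4.4$)
$l = -78$ ($l = 6 \left(-13\right) = -78$)
$l + r 32 = -78 + \frac{22}{5} \cdot 32 = -78 + \frac{704}{5} = \frac{314}{5}$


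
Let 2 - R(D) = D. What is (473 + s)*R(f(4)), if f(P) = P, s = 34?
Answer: -1014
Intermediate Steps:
R(D) = 2 - D
(473 + s)*R(f(4)) = (473 + 34)*(2 - 1*4) = 507*(2 - 4) = 507*(-2) = -1014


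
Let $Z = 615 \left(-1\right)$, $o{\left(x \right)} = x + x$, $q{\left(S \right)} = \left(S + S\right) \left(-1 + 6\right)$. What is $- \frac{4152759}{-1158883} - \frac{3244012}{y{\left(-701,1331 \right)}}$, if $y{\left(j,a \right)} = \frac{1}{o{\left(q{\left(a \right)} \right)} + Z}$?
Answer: $- \frac{97763986471136221}{1158883} \approx -8.4361 \cdot 10^{10}$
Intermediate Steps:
$q{\left(S \right)} = 10 S$ ($q{\left(S \right)} = 2 S 5 = 10 S$)
$o{\left(x \right)} = 2 x$
$Z = -615$
$y{\left(j,a \right)} = \frac{1}{-615 + 20 a}$ ($y{\left(j,a \right)} = \frac{1}{2 \cdot 10 a - 615} = \frac{1}{20 a - 615} = \frac{1}{-615 + 20 a}$)
$- \frac{4152759}{-1158883} - \frac{3244012}{y{\left(-701,1331 \right)}} = - \frac{4152759}{-1158883} - \frac{3244012}{\frac{1}{5} \frac{1}{-123 + 4 \cdot 1331}} = \left(-4152759\right) \left(- \frac{1}{1158883}\right) - \frac{3244012}{\frac{1}{5} \frac{1}{-123 + 5324}} = \frac{4152759}{1158883} - \frac{3244012}{\frac{1}{5} \cdot \frac{1}{5201}} = \frac{4152759}{1158883} - 3244012 \frac{1}{\frac{1}{26005}} = \frac{4152759}{1158883} - 84360532060 = - \frac{97763986471136221}{1158883}$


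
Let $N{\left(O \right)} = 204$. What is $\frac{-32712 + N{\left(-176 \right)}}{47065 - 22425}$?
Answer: $- \frac{1161}{880} \approx -1.3193$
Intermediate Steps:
$\frac{-32712 + N{\left(-176 \right)}}{47065 - 22425} = \frac{-32712 + 204}{47065 - 22425} = - \frac{32508}{24640} = \left(-32508\right) \frac{1}{24640} = - \frac{1161}{880}$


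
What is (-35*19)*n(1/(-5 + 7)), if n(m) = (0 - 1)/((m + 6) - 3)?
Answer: 190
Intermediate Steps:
n(m) = -1/(3 + m) (n(m) = -1/((6 + m) - 3) = -1/(3 + m))
(-35*19)*n(1/(-5 + 7)) = (-35*19)*(-1/(3 + 1/(-5 + 7))) = -(-665)/(3 + 1/2) = -(-665)/7/2 = -(-665)*2/7 = -665*(-2/7) = 190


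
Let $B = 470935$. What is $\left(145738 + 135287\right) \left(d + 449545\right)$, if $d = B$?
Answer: $258677892000$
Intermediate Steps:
$d = 470935$
$\left(145738 + 135287\right) \left(d + 449545\right) = \left(145738 + 135287\right) \left(470935 + 449545\right) = 281025 \cdot 920480 = 258677892000$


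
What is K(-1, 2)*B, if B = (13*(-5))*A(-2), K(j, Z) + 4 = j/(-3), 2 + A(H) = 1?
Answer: -715/3 ≈ -238.33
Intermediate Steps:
A(H) = -1 (A(H) = -2 + 1 = -1)
K(j, Z) = -4 - j/3 (K(j, Z) = -4 + j/(-3) = -4 + j*(-1/3) = -4 - j/3)
B = 65 (B = (13*(-5))*(-1) = -65*(-1) = 65)
K(-1, 2)*B = (-4 - 1/3*(-1))*65 = (-4 + 1/3)*65 = -11/3*65 = -715/3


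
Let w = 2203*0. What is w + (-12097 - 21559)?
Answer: -33656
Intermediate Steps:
w = 0
w + (-12097 - 21559) = 0 + (-12097 - 21559) = 0 - 33656 = -33656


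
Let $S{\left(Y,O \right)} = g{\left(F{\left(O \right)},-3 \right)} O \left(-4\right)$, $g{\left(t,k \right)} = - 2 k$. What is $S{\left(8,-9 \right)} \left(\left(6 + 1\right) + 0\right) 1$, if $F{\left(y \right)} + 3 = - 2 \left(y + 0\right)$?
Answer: $1512$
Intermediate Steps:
$F{\left(y \right)} = -3 - 2 y$ ($F{\left(y \right)} = -3 - 2 \left(y + 0\right) = -3 - 2 y$)
$S{\left(Y,O \right)} = - 24 O$ ($S{\left(Y,O \right)} = \left(-2\right) \left(-3\right) O \left(-4\right) = 6 O \left(-4\right) = - 24 O$)
$S{\left(8,-9 \right)} \left(\left(6 + 1\right) + 0\right) 1 = \left(-24\right) \left(-9\right) \left(\left(6 + 1\right) + 0\right) 1 = 216 \left(7 + 0\right) 1 = 216 \cdot 7 \cdot 1 = 216 \cdot 7 = 1512$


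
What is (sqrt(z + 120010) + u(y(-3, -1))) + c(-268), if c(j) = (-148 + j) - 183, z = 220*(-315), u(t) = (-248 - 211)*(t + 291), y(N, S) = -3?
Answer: -132791 + sqrt(50710) ≈ -1.3257e+5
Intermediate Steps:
u(t) = -133569 - 459*t (u(t) = -459*(291 + t) = -133569 - 459*t)
z = -69300
c(j) = -331 + j
(sqrt(z + 120010) + u(y(-3, -1))) + c(-268) = (sqrt(-69300 + 120010) + (-133569 - 459*(-3))) + (-331 - 268) = (sqrt(50710) + (-133569 + 1377)) - 599 = (sqrt(50710) - 132192) - 599 = (-132192 + sqrt(50710)) - 599 = -132791 + sqrt(50710)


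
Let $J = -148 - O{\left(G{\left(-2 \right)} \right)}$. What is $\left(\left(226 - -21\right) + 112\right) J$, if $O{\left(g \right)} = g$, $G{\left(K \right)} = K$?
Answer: $-52414$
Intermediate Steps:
$J = -146$ ($J = -148 - -2 = -148 + 2 = -146$)
$\left(\left(226 - -21\right) + 112\right) J = \left(\left(226 - -21\right) + 112\right) \left(-146\right) = \left(\left(226 + 21\right) + 112\right) \left(-146\right) = \left(247 + 112\right) \left(-146\right) = 359 \left(-146\right) = -52414$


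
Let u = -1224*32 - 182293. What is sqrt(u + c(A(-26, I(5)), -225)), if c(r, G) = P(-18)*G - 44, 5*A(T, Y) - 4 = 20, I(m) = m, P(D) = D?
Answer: I*sqrt(217455) ≈ 466.32*I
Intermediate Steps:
A(T, Y) = 24/5 (A(T, Y) = 4/5 + (1/5)*20 = 4/5 + 4 = 24/5)
c(r, G) = -44 - 18*G (c(r, G) = -18*G - 44 = -44 - 18*G)
u = -221461 (u = -39168 - 182293 = -221461)
sqrt(u + c(A(-26, I(5)), -225)) = sqrt(-221461 + (-44 - 18*(-225))) = sqrt(-221461 + (-44 + 4050)) = sqrt(-221461 + 4006) = sqrt(-217455) = I*sqrt(217455)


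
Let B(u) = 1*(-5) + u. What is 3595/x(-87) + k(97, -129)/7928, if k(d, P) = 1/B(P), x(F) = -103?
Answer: -3819155543/109422256 ≈ -34.903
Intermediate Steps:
B(u) = -5 + u
k(d, P) = 1/(-5 + P)
3595/x(-87) + k(97, -129)/7928 = 3595/(-103) + 1/(-5 - 129*7928) = 3595*(-1/103) + (1/7928)/(-134) = -3595/103 - 1/134*1/7928 = -3595/103 - 1/1062352 = -3819155543/109422256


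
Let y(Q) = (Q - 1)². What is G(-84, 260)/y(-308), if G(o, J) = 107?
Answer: 107/95481 ≈ 0.0011206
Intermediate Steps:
y(Q) = (-1 + Q)²
G(-84, 260)/y(-308) = 107/((-1 - 308)²) = 107/((-309)²) = 107/95481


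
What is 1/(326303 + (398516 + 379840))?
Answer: 1/1104659 ≈ 9.0526e-7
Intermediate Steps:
1/(326303 + (398516 + 379840)) = 1/(326303 + 778356) = 1/1104659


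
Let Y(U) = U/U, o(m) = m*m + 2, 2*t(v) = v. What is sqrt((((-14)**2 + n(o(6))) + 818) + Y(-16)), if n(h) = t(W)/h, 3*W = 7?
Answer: 7*sqrt(269211)/114 ≈ 31.860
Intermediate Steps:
W = 7/3 (W = (1/3)*7 = 7/3 ≈ 2.3333)
t(v) = v/2
o(m) = 2 + m**2 (o(m) = m**2 + 2 = 2 + m**2)
n(h) = 7/(6*h) (n(h) = ((1/2)*(7/3))/h = 7/(6*h))
Y(U) = 1
sqrt((((-14)**2 + n(o(6))) + 818) + Y(-16)) = sqrt((((-14)**2 + 7/(6*(2 + 6**2))) + 818) + 1) = sqrt(((196 + 7/(6*(2 + 36))) + 818) + 1) = sqrt(((196 + (7/6)/38) + 818) + 1) = sqrt(((196 + (7/6)*(1/38)) + 818) + 1) = sqrt(((196 + 7/228) + 818) + 1) = sqrt((44695/228 + 818) + 1) = sqrt(231199/228 + 1) = sqrt(231427/228) = 7*sqrt(269211)/114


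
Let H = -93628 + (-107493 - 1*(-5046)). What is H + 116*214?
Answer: -171251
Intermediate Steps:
H = -196075 (H = -93628 + (-107493 + 5046) = -93628 - 102447 = -196075)
H + 116*214 = -196075 + 116*214 = -196075 + 24824 = -171251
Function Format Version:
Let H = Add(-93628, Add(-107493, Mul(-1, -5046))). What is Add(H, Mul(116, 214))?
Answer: -171251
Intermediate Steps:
H = -196075 (H = Add(-93628, Add(-107493, 5046)) = Add(-93628, -102447) = -196075)
Add(H, Mul(116, 214)) = Add(-196075, Mul(116, 214)) = Add(-196075, 24824) = -171251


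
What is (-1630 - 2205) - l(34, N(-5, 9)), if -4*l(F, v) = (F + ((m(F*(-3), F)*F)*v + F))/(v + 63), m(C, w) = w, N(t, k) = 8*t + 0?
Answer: -99748/23 ≈ -4336.9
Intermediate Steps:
N(t, k) = 8*t
l(F, v) = -(2*F + v*F²)/(4*(63 + v)) (l(F, v) = -(F + ((F*F)*v + F))/(4*(v + 63)) = -(F + (F²*v + F))/(4*(63 + v)) = -(F + (v*F² + F))/(4*(63 + v)) = -(F + (F + v*F²))/(4*(63 + v)) = -(2*F + v*F²)/(4*(63 + v)))
(-1630 - 2205) - l(34, N(-5, 9)) = (-1630 - 2205) - (-1)*34*(2 + 34*(8*(-5)))/(252 + 4*(8*(-5))) = -3835 - (-1)*34*(2 + 34*(-40))/(252 + 4*(-40)) = -3835 - (-1)*34*(2 - 1360)/(252 - 160) = -3835 - (-1)*34*(-1358)/92 = -3835 - 1*11543/23 = -3835 - 11543/23 = -99748/23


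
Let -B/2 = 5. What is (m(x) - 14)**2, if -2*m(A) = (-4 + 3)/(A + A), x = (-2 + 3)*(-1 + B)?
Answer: 380689/1936 ≈ 196.64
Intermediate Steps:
B = -10 (B = -2*5 = -10)
x = -11 (x = (-2 + 3)*(-1 - 10) = 1*(-11) = -11)
m(A) = 1/(4*A) (m(A) = -(-4 + 3)/(2*(A + A)) = -(-1)/(2*(2*A)) = -(-1)*1/(2*A)/2 = -(-1)/(4*A) = 1/(4*A))
(m(x) - 14)**2 = ((1/4)/(-11) - 14)**2 = ((1/4)*(-1/11) - 14)**2 = (-1/44 - 14)**2 = (-617/44)**2 = 380689/1936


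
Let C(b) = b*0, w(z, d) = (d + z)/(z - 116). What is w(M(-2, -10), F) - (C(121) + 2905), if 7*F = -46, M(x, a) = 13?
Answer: -2094550/721 ≈ -2905.1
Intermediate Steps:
F = -46/7 (F = (⅐)*(-46) = -46/7 ≈ -6.5714)
w(z, d) = (d + z)/(-116 + z)
C(b) = 0
w(M(-2, -10), F) - (C(121) + 2905) = (-46/7 + 13)/(-116 + 13) - (0 + 2905) = (45/7)/(-103) - 1*2905 = -1/103*45/7 - 2905 = -45/721 - 2905 = -2094550/721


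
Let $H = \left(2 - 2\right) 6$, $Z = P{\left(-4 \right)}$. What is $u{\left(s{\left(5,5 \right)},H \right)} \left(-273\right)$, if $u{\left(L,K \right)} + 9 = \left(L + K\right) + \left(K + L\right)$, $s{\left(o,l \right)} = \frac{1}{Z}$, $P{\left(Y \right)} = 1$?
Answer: $1911$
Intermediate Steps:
$Z = 1$
$H = 0$ ($H = 0 \cdot 6 = 0$)
$s{\left(o,l \right)} = 1$ ($s{\left(o,l \right)} = 1^{-1} = 1$)
$u{\left(L,K \right)} = -9 + 2 K + 2 L$ ($u{\left(L,K \right)} = -9 + \left(\left(L + K\right) + \left(K + L\right)\right) = -9 + \left(\left(K + L\right) + \left(K + L\right)\right) = -9 + \left(2 K + 2 L\right) = -9 + 2 K + 2 L$)
$u{\left(s{\left(5,5 \right)},H \right)} \left(-273\right) = \left(-9 + 2 \cdot 0 + 2 \cdot 1\right) \left(-273\right) = \left(-9 + 0 + 2\right) \left(-273\right) = \left(-7\right) \left(-273\right) = 1911$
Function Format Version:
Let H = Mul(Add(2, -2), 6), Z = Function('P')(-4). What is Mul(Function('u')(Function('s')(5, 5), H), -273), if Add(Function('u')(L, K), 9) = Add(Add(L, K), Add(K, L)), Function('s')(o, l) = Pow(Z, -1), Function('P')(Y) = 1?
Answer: 1911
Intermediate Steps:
Z = 1
H = 0 (H = Mul(0, 6) = 0)
Function('s')(o, l) = 1 (Function('s')(o, l) = Pow(1, -1) = 1)
Function('u')(L, K) = Add(-9, Mul(2, K), Mul(2, L)) (Function('u')(L, K) = Add(-9, Add(Add(L, K), Add(K, L))) = Add(-9, Add(Add(K, L), Add(K, L))) = Add(-9, Add(Mul(2, K), Mul(2, L))) = Add(-9, Mul(2, K), Mul(2, L)))
Mul(Function('u')(Function('s')(5, 5), H), -273) = Mul(Add(-9, Mul(2, 0), Mul(2, 1)), -273) = Mul(Add(-9, 0, 2), -273) = Mul(-7, -273) = 1911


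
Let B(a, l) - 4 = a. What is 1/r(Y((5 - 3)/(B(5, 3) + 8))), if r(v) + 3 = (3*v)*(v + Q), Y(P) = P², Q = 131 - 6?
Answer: 83521/182985 ≈ 0.45644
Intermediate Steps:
Q = 125
B(a, l) = 4 + a
r(v) = -3 + 3*v*(125 + v) (r(v) = -3 + (3*v)*(v + 125) = -3 + (3*v)*(125 + v) = -3 + 3*v*(125 + v))
1/r(Y((5 - 3)/(B(5, 3) + 8))) = 1/(-3 + 3*(((5 - 3)/((4 + 5) + 8))²)² + 375*((5 - 3)/((4 + 5) + 8))²) = 1/(-3 + 3*((2/(9 + 8))²)² + 375*(2/(9 + 8))²) = 1/(-3 + 3*((2/17)²)² + 375*(2/17)²) = 1/(-3 + 3*(4/289)² + 375*(4/289)) = 1/(-3 + 3*(16/83521) + 1500/289) = 1/(-3 + 48/83521 + 1500/289) = 1/(182985/83521) = 83521/182985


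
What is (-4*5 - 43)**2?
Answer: 3969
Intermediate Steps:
(-4*5 - 43)**2 = (-20 - 43)**2 = (-63)**2 = 3969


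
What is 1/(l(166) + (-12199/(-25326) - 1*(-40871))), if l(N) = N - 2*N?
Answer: 25326/1030907029 ≈ 2.4567e-5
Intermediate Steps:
l(N) = -N
1/(l(166) + (-12199/(-25326) - 1*(-40871))) = 1/(-1*166 + (-12199/(-25326) - 1*(-40871))) = 1/(-166 + (-12199*(-1/25326) + 40871)) = 1/(-166 + (12199/25326 + 40871)) = 1/(-166 + 1035111145/25326) = 1/(1030907029/25326) = 25326/1030907029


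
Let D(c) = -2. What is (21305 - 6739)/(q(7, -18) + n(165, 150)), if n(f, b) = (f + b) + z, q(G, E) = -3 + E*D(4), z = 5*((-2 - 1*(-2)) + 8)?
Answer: 7283/194 ≈ 37.541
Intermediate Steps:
z = 40 (z = 5*((-2 + 2) + 8) = 5*(0 + 8) = 5*8 = 40)
q(G, E) = -3 - 2*E (q(G, E) = -3 + E*(-2) = -3 - 2*E)
n(f, b) = 40 + b + f (n(f, b) = (f + b) + 40 = (b + f) + 40 = 40 + b + f)
(21305 - 6739)/(q(7, -18) + n(165, 150)) = (21305 - 6739)/((-3 - 2*(-18)) + (40 + 150 + 165)) = 14566/((-3 + 36) + 355) = 14566/(33 + 355) = 14566/388 = 14566*(1/388) = 7283/194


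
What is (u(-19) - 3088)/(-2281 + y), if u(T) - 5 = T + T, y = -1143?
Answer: 3121/3424 ≈ 0.91151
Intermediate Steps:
u(T) = 5 + 2*T (u(T) = 5 + (T + T) = 5 + 2*T)
(u(-19) - 3088)/(-2281 + y) = ((5 + 2*(-19)) - 3088)/(-2281 - 1143) = ((5 - 38) - 3088)/(-3424) = (-33 - 3088)*(-1/3424) = -3121*(-1/3424) = 3121/3424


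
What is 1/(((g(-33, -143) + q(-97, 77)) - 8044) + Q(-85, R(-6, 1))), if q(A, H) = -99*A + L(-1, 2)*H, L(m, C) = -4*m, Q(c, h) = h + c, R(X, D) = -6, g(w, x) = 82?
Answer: 1/1858 ≈ 0.00053821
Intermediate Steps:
Q(c, h) = c + h
q(A, H) = -99*A + 4*H (q(A, H) = -99*A + (-4*(-1))*H = -99*A + 4*H)
1/(((g(-33, -143) + q(-97, 77)) - 8044) + Q(-85, R(-6, 1))) = 1/(((82 + (-99*(-97) + 4*77)) - 8044) + (-85 - 6)) = 1/(((82 + (9603 + 308)) - 8044) - 91) = 1/(((82 + 9911) - 8044) - 91) = 1/((9993 - 8044) - 91) = 1/(1949 - 91) = 1/1858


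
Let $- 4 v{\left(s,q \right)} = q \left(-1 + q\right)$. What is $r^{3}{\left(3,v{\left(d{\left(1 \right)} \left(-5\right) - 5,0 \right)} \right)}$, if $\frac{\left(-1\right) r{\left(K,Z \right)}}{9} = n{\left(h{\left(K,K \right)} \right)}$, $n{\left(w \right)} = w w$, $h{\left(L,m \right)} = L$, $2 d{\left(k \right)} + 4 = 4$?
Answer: $-531441$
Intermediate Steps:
$d{\left(k \right)} = 0$ ($d{\left(k \right)} = -2 + \frac{1}{2} \cdot 4 = -2 + 2 = 0$)
$n{\left(w \right)} = w^{2}$
$v{\left(s,q \right)} = - \frac{q \left(-1 + q\right)}{4}$
$r{\left(K,Z \right)} = - 9 K^{2}$
$r^{3}{\left(3,v{\left(d{\left(1 \right)} \left(-5\right) - 5,0 \right)} \right)} = \left(- 9 \cdot 3^{2}\right)^{3} = \left(\left(-9\right) 9\right)^{3} = \left(-81\right)^{3} = -531441$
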